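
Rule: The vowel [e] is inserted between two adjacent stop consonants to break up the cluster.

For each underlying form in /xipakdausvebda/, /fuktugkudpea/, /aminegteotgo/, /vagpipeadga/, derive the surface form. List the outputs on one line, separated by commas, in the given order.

xipakedausvebeda, fuketugekudepea, aminegeteotego, vagepipeadega

/xipakdausvebda/: /k/ and /d/ form a stop–stop cluster, so [e] is inserted between them. /b/ and /d/ form a stop–stop cluster, so [e] is inserted between them. → [xipakedausvebeda].
/fuktugkudpea/: /k/ and /t/ form a stop–stop cluster, so [e] is inserted between them. /g/ and /k/ form a stop–stop cluster, so [e] is inserted between them. /d/ and /p/ form a stop–stop cluster, so [e] is inserted between them. → [fuketugekudepea].
/aminegteotgo/: /g/ and /t/ form a stop–stop cluster, so [e] is inserted between them. /t/ and /g/ form a stop–stop cluster, so [e] is inserted between them. → [aminegeteotego].
/vagpipeadga/: /g/ and /p/ form a stop–stop cluster, so [e] is inserted between them. /d/ and /g/ form a stop–stop cluster, so [e] is inserted between them. → [vagepipeadega].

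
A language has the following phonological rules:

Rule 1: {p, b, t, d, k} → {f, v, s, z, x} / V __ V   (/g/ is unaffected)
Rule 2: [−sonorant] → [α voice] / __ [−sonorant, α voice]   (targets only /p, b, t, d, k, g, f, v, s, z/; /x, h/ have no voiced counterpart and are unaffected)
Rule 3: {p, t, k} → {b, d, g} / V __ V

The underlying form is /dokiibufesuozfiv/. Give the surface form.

Rule 1 (intervocalic spirantization): /k/ is a stop between vowels /o/ and /i/, so it spirantizes to the fricative [x]. /b/ is a stop between vowels /i/ and /u/, so it spirantizes to the fricative [v]. /dokiibufesuozfiv/ → doxiivufesuozfiv.
Rule 2 (regressive voicing assimilation): /z/ precedes the voiceless obstruent /f/, so it devoices to [s] by assimilation. /doxiivufesuozfiv/ → doxiivufesuosfiv.
Rule 3 (intervocalic voicing): no segment meets the environment; /doxiivufesuosfiv/ is unchanged.

doxiivufesuosfiv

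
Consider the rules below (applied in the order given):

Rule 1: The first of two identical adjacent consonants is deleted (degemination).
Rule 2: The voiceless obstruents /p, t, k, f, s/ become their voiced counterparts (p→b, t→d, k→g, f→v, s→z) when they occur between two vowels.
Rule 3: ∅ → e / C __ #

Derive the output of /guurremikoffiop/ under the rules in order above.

Rule 1 (degemination): /rr/ is a geminate; the first /r/ deletes. /ff/ is a geminate; the first /f/ deletes. /guurremikoffiop/ → guuremikofiop.
Rule 2 (intervocalic voicing): /k/ is a voiceless obstruent between vowels /i/ and /o/, so it voices to [g]. /f/ is a voiceless obstruent between vowels /o/ and /i/, so it voices to [v]. /guuremikofiop/ → guuremigoviop.
Rule 3 (final e-epenthesis): the form ends in the consonant /p/, so [e] is inserted word-finally. /guuremigoviop/ → guuremigoviope.

guuremigoviope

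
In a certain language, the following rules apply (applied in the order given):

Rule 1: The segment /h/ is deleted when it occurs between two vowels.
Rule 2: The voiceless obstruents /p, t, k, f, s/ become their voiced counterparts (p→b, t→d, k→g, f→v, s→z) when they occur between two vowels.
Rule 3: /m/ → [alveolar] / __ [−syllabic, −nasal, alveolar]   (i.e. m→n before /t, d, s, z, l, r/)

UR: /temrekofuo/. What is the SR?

tenregovuo

Rule 1 (intervocalic h-deletion): no segment meets the environment; /temrekofuo/ is unchanged.
Rule 2 (intervocalic voicing): /k/ is a voiceless obstruent between vowels /e/ and /o/, so it voices to [g]. /f/ is a voiceless obstruent between vowels /o/ and /u/, so it voices to [v]. /temrekofuo/ → temregovuo.
Rule 3 (nasal place assimilation): /m/ precedes the alveolar consonant /r/, so it assimilates in place to [n]. /temregovuo/ → tenregovuo.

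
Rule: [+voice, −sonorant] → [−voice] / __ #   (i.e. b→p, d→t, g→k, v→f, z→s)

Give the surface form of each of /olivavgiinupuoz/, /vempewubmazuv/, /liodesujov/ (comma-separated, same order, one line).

olivavgiinupuos, vempewubmazuf, liodesujof

/olivavgiinupuoz/: /z/ is a voiced obstruent in word-final position, so it devoices to [s]. → [olivavgiinupuos].
/vempewubmazuv/: /v/ is a voiced obstruent in word-final position, so it devoices to [f]. → [vempewubmazuf].
/liodesujov/: /v/ is a voiced obstruent in word-final position, so it devoices to [f]. → [liodesujof].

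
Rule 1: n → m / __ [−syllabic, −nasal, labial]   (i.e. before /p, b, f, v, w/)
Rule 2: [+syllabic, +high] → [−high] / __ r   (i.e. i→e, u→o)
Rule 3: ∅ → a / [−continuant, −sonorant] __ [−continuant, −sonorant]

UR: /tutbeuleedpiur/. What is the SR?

Rule 1 (nasal place assimilation): no segment meets the environment; /tutbeuleedpiur/ is unchanged.
Rule 2 (pre-rhotic lowering): /u/ is a high vowel immediately before /r/, so it lowers to [o]. /tutbeuleedpiur/ → tutbeuleedpior.
Rule 3 (stop-cluster a-epenthesis): /t/ and /b/ form a stop–stop cluster, so [a] is inserted between them. /d/ and /p/ form a stop–stop cluster, so [a] is inserted between them. /tutbeuleedpior/ → tutabeuleedapior.

tutabeuleedapior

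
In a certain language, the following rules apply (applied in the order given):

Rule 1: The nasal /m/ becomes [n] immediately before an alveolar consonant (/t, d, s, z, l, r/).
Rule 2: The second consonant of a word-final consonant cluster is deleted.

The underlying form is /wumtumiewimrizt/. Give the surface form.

Rule 1 (nasal place assimilation): /m/ precedes the alveolar consonant /t/, so it assimilates in place to [n]. /m/ precedes the alveolar consonant /r/, so it assimilates in place to [n]. /wumtumiewimrizt/ → wuntumiewinrizt.
Rule 2 (final cluster simplification): /t/ is the second consonant of a word-final cluster /zt/, so it deletes. /wuntumiewinrizt/ → wuntumiewinriz.

wuntumiewinriz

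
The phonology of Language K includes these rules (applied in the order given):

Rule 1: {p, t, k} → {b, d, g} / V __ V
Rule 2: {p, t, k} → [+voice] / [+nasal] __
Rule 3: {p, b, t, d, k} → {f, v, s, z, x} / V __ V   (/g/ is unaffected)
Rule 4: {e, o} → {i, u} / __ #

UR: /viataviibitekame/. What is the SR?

viazaviivizegami

Rule 1 (intervocalic voicing): /t/ is a voiceless stop between vowels /a/ and /a/, so it voices to [d]. /t/ is a voiceless stop between vowels /i/ and /e/, so it voices to [d]. /k/ is a voiceless stop between vowels /e/ and /a/, so it voices to [g]. /viataviibitekame/ → viadaviibidegame.
Rule 2 (post-nasal voicing): no segment meets the environment; /viadaviibidegame/ is unchanged.
Rule 3 (intervocalic spirantization): /d/ is a stop between vowels /a/ and /a/, so it spirantizes to the fricative [z]. /b/ is a stop between vowels /i/ and /i/, so it spirantizes to the fricative [v]. /d/ is a stop between vowels /i/ and /e/, so it spirantizes to the fricative [z]. /viadaviibidegame/ → viazaviivizegame.
Rule 4 (final vowel raising): /e/ is a mid vowel in word-final position, so it raises to [i]. /viazaviivizegame/ → viazaviivizegami.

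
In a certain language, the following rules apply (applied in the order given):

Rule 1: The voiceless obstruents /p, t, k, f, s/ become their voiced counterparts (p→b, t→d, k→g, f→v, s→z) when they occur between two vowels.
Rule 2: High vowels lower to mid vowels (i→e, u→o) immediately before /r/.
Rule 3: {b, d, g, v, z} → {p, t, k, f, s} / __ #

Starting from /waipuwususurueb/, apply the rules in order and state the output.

waibuwuzuzoruep

Rule 1 (intervocalic voicing): /p/ is a voiceless obstruent between vowels /i/ and /u/, so it voices to [b]. /s/ is a voiceless obstruent between vowels /u/ and /u/, so it voices to [z]. /s/ is a voiceless obstruent between vowels /u/ and /u/, so it voices to [z]. /waipuwususurueb/ → waibuwuzuzurueb.
Rule 2 (pre-rhotic lowering): /u/ is a high vowel immediately before /r/, so it lowers to [o]. /waibuwuzuzurueb/ → waibuwuzuzorueb.
Rule 3 (final devoicing): /b/ is a voiced obstruent in word-final position, so it devoices to [p]. /waibuwuzuzorueb/ → waibuwuzuzoruep.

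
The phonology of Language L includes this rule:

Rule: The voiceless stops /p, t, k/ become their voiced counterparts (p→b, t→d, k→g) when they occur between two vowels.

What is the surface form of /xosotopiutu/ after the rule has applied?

xosodobiudu

/t/ is a voiceless stop between vowels /o/ and /o/, so it voices to [d].
/p/ is a voiceless stop between vowels /o/ and /i/, so it voices to [b].
/t/ is a voiceless stop between vowels /u/ and /u/, so it voices to [d].
Surface form: [xosodobiudu].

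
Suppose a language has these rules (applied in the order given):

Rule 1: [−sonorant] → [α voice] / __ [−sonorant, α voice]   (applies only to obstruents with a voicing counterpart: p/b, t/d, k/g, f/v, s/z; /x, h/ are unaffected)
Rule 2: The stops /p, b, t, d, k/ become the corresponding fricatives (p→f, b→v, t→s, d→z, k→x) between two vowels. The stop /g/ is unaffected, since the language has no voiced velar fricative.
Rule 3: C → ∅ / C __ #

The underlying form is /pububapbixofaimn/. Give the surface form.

puvuvabbixofaim

Rule 1 (regressive voicing assimilation): /p/ precedes the voiced obstruent /b/, so it voices to [b] by assimilation. /pububapbixofaimn/ → pububabbixofaimn.
Rule 2 (intervocalic spirantization): /b/ is a stop between vowels /u/ and /u/, so it spirantizes to the fricative [v]. /b/ is a stop between vowels /u/ and /a/, so it spirantizes to the fricative [v]. /pububabbixofaimn/ → puvuvabbixofaimn.
Rule 3 (final cluster simplification): /n/ is the second consonant of a word-final cluster /mn/, so it deletes. /puvuvabbixofaimn/ → puvuvabbixofaim.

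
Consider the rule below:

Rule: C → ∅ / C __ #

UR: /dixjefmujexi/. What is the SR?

dixjefmujexi

No segment of /dixjefmujexi/ meets the structural description of the rule, so the form surfaces unchanged.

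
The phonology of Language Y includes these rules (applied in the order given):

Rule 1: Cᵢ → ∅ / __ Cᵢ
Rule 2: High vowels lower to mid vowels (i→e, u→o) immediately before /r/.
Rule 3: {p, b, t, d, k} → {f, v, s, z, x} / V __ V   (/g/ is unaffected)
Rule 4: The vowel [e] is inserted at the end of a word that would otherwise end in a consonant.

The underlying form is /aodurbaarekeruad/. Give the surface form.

aozorbaarexeruade

Rule 1 (degemination): no segment meets the environment; /aodurbaarekeruad/ is unchanged.
Rule 2 (pre-rhotic lowering): /u/ is a high vowel immediately before /r/, so it lowers to [o]. /aodurbaarekeruad/ → aodorbaarekeruad.
Rule 3 (intervocalic spirantization): /d/ is a stop between vowels /o/ and /o/, so it spirantizes to the fricative [z]. /k/ is a stop between vowels /e/ and /e/, so it spirantizes to the fricative [x]. /aodorbaarekeruad/ → aozorbaarexeruad.
Rule 4 (final e-epenthesis): the form ends in the consonant /d/, so [e] is inserted word-finally. /aozorbaarexeruad/ → aozorbaarexeruade.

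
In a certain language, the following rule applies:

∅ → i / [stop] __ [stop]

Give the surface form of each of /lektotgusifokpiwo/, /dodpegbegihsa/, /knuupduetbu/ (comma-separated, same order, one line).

lekitotigusifokipiwo, dodipegibegihsa, knuupiduetibu

/lektotgusifokpiwo/: /k/ and /t/ form a stop–stop cluster, so [i] is inserted between them. /t/ and /g/ form a stop–stop cluster, so [i] is inserted between them. /k/ and /p/ form a stop–stop cluster, so [i] is inserted between them. → [lekitotigusifokipiwo].
/dodpegbegihsa/: /d/ and /p/ form a stop–stop cluster, so [i] is inserted between them. /g/ and /b/ form a stop–stop cluster, so [i] is inserted between them. → [dodipegibegihsa].
/knuupduetbu/: /p/ and /d/ form a stop–stop cluster, so [i] is inserted between them. /t/ and /b/ form a stop–stop cluster, so [i] is inserted between them. → [knuupiduetibu].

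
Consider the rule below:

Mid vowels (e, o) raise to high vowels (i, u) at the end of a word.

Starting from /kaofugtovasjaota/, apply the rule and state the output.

kaofugtovasjaota

No segment of /kaofugtovasjaota/ meets the structural description of the rule, so the form surfaces unchanged.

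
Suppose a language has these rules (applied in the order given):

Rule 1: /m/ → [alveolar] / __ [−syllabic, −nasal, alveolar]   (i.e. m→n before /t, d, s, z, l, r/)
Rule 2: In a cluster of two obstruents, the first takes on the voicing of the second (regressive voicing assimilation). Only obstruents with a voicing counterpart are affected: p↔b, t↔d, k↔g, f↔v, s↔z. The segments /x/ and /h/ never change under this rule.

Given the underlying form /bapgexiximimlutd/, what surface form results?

Rule 1 (nasal place assimilation): /m/ precedes the alveolar consonant /l/, so it assimilates in place to [n]. /bapgexiximimlutd/ → bapgexiximinlutd.
Rule 2 (regressive voicing assimilation): /p/ precedes the voiced obstruent /g/, so it voices to [b] by assimilation. /t/ precedes the voiced obstruent /d/, so it voices to [d] by assimilation. /bapgexiximinlutd/ → babgexiximinludd.

babgexiximinludd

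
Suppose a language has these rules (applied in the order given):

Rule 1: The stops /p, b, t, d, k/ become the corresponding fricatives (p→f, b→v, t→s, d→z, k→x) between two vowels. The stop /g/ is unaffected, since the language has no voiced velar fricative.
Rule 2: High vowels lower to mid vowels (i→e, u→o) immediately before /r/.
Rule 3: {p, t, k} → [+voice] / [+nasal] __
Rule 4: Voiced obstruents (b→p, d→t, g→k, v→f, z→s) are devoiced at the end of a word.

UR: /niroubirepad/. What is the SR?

nerouverefat

Rule 1 (intervocalic spirantization): /b/ is a stop between vowels /u/ and /i/, so it spirantizes to the fricative [v]. /p/ is a stop between vowels /e/ and /a/, so it spirantizes to the fricative [f]. /niroubirepad/ → nirouvirefad.
Rule 2 (pre-rhotic lowering): /i/ is a high vowel immediately before /r/, so it lowers to [e]. /i/ is a high vowel immediately before /r/, so it lowers to [e]. /nirouvirefad/ → nerouverefad.
Rule 3 (post-nasal voicing): no segment meets the environment; /nerouverefad/ is unchanged.
Rule 4 (final devoicing): /d/ is a voiced obstruent in word-final position, so it devoices to [t]. /nerouverefad/ → nerouverefat.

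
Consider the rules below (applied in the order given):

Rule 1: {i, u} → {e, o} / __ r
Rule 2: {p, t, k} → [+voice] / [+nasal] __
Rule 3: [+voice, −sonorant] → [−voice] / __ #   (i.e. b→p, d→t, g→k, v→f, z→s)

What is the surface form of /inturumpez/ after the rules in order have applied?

Rule 1 (pre-rhotic lowering): /u/ is a high vowel immediately before /r/, so it lowers to [o]. /inturumpez/ → intorumpez.
Rule 2 (post-nasal voicing): /t/ is a voiceless stop immediately after the nasal /n/, so it voices to [d]. /p/ is a voiceless stop immediately after the nasal /m/, so it voices to [b]. /intorumpez/ → indorumbez.
Rule 3 (final devoicing): /z/ is a voiced obstruent in word-final position, so it devoices to [s]. /indorumbez/ → indorumbes.

indorumbes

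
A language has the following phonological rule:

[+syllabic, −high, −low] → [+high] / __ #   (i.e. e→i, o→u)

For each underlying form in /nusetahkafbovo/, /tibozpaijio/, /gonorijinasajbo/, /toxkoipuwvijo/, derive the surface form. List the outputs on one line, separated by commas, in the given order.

/nusetahkafbovo/: /o/ is a mid vowel in word-final position, so it raises to [u]. → [nusetahkafbovu].
/tibozpaijio/: /o/ is a mid vowel in word-final position, so it raises to [u]. → [tibozpaijiu].
/gonorijinasajbo/: /o/ is a mid vowel in word-final position, so it raises to [u]. → [gonorijinasajbu].
/toxkoipuwvijo/: /o/ is a mid vowel in word-final position, so it raises to [u]. → [toxkoipuwviju].

nusetahkafbovu, tibozpaijiu, gonorijinasajbu, toxkoipuwviju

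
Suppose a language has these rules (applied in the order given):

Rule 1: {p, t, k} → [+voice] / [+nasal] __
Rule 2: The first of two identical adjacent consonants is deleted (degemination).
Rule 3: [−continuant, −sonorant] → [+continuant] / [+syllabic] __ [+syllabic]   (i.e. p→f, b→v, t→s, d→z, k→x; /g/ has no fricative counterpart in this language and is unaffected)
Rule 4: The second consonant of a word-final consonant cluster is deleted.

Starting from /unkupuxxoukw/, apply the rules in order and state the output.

ungufuxouk

Rule 1 (post-nasal voicing): /k/ is a voiceless stop immediately after the nasal /n/, so it voices to [g]. /unkupuxxoukw/ → ungupuxxoukw.
Rule 2 (degemination): /xx/ is a geminate; the first /x/ deletes. /ungupuxxoukw/ → ungupuxoukw.
Rule 3 (intervocalic spirantization): /p/ is a stop between vowels /u/ and /u/, so it spirantizes to the fricative [f]. /ungupuxoukw/ → ungufuxoukw.
Rule 4 (final cluster simplification): /w/ is the second consonant of a word-final cluster /kw/, so it deletes. /ungufuxoukw/ → ungufuxouk.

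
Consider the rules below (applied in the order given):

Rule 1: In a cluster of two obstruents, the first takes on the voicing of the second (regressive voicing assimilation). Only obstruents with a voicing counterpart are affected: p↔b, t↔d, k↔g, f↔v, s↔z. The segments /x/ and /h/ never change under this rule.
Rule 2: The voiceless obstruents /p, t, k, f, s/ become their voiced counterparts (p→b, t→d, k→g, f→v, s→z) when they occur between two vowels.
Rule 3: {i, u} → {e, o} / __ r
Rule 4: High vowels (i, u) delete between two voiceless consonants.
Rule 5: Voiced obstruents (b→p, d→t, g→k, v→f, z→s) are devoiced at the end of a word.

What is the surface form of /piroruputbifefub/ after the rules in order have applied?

perorubudbivevup

Rule 1 (regressive voicing assimilation): /t/ precedes the voiced obstruent /b/, so it voices to [d] by assimilation. /piroruputbifefub/ → pirorupudbifefub.
Rule 2 (intervocalic voicing): /p/ is a voiceless obstruent between vowels /u/ and /u/, so it voices to [b]. /f/ is a voiceless obstruent between vowels /i/ and /e/, so it voices to [v]. /f/ is a voiceless obstruent between vowels /e/ and /u/, so it voices to [v]. /pirorupudbifefub/ → pirorubudbivevub.
Rule 3 (pre-rhotic lowering): /i/ is a high vowel immediately before /r/, so it lowers to [e]. /pirorubudbivevub/ → perorubudbivevub.
Rule 4 (high vowel syncope): no segment meets the environment; /perorubudbivevub/ is unchanged.
Rule 5 (final devoicing): /b/ is a voiced obstruent in word-final position, so it devoices to [p]. /perorubudbivevub/ → perorubudbivevup.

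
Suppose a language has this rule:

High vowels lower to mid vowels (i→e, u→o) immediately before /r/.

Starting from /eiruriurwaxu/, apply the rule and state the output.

Scanning /eiruriurwaxu/: /i/ is a high vowel immediately before /r/, so it lowers to [e]; /u/ is a high vowel immediately before /r/, so it lowers to [o]; /i/ at position 6 is not in the conditioning environment; /u/ is a high vowel immediately before /r/, so it lowers to [o]; /u/ at position 12 is not in the conditioning environment.
Result: [eeroriorwaxu].

eeroriorwaxu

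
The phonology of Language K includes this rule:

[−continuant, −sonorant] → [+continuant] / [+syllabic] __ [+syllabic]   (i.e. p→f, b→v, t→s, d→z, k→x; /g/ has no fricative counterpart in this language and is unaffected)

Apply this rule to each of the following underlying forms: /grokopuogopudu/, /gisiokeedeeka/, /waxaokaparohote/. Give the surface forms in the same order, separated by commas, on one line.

groxofuogofuzu, gisioxeezeexa, waxaoxafarohose

/grokopuogopudu/: /k/ is a stop between vowels /o/ and /o/, so it spirantizes to the fricative [x]. /p/ is a stop between vowels /o/ and /u/, so it spirantizes to the fricative [f]. /p/ is a stop between vowels /o/ and /u/, so it spirantizes to the fricative [f]. /d/ is a stop between vowels /u/ and /u/, so it spirantizes to the fricative [z]. → [groxofuogofuzu].
/gisiokeedeeka/: /k/ is a stop between vowels /o/ and /e/, so it spirantizes to the fricative [x]. /d/ is a stop between vowels /e/ and /e/, so it spirantizes to the fricative [z]. /k/ is a stop between vowels /e/ and /a/, so it spirantizes to the fricative [x]. → [gisioxeezeexa].
/waxaokaparohote/: /k/ is a stop between vowels /o/ and /a/, so it spirantizes to the fricative [x]. /p/ is a stop between vowels /a/ and /a/, so it spirantizes to the fricative [f]. /t/ is a stop between vowels /o/ and /e/, so it spirantizes to the fricative [s]. → [waxaoxafarohose].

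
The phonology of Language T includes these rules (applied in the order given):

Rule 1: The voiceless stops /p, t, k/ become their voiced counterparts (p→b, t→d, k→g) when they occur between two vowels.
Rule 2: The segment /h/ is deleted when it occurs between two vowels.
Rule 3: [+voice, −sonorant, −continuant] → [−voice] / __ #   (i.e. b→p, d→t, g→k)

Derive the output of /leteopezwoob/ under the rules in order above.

Rule 1 (intervocalic voicing): /t/ is a voiceless stop between vowels /e/ and /e/, so it voices to [d]. /p/ is a voiceless stop between vowels /o/ and /e/, so it voices to [b]. /leteopezwoob/ → ledeobezwoob.
Rule 2 (intervocalic h-deletion): no segment meets the environment; /ledeobezwoob/ is unchanged.
Rule 3 (final devoicing): /b/ is a voiced stop in word-final position, so it devoices to [p]. /ledeobezwoob/ → ledeobezwoop.

ledeobezwoop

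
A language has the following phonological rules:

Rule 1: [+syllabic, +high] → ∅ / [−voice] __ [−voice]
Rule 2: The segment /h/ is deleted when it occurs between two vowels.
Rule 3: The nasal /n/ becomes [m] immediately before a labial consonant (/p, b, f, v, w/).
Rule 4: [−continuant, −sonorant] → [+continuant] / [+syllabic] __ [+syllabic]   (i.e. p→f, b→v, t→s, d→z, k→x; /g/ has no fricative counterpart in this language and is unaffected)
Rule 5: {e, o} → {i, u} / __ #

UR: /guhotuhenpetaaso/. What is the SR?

guothempesaasu

Rule 1 (high vowel syncope): /u/ is a high vowel flanked by voiceless consonants /t/ and /h/, so it deletes. /guhotuhenpetaaso/ → guhothenpetaaso.
Rule 2 (intervocalic h-deletion): /h/ occurs between vowels /u/ and /o/, so it deletes. /guhothenpetaaso/ → guothenpetaaso.
Rule 3 (nasal place assimilation): /n/ precedes the labial consonant /p/, so it assimilates in place to [m]. /guothenpetaaso/ → guothempetaaso.
Rule 4 (intervocalic spirantization): /t/ is a stop between vowels /e/ and /a/, so it spirantizes to the fricative [s]. /guothempetaaso/ → guothempesaaso.
Rule 5 (final vowel raising): /o/ is a mid vowel in word-final position, so it raises to [u]. /guothempesaaso/ → guothempesaasu.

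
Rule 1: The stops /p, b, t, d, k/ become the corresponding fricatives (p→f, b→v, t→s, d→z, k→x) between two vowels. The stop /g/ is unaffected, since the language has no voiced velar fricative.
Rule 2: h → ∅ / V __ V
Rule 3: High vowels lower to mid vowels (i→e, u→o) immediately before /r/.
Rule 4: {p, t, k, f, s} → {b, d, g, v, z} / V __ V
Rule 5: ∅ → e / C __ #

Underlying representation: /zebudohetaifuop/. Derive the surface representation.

zevuzoezaivuope

Rule 1 (intervocalic spirantization): /b/ is a stop between vowels /e/ and /u/, so it spirantizes to the fricative [v]. /d/ is a stop between vowels /u/ and /o/, so it spirantizes to the fricative [z]. /t/ is a stop between vowels /e/ and /a/, so it spirantizes to the fricative [s]. /zebudohetaifuop/ → zevuzohesaifuop.
Rule 2 (intervocalic h-deletion): /h/ occurs between vowels /o/ and /e/, so it deletes. /zevuzohesaifuop/ → zevuzoesaifuop.
Rule 3 (pre-rhotic lowering): no segment meets the environment; /zevuzoesaifuop/ is unchanged.
Rule 4 (intervocalic voicing): /s/ is a voiceless obstruent between vowels /e/ and /a/, so it voices to [z]. /f/ is a voiceless obstruent between vowels /i/ and /u/, so it voices to [v]. /zevuzoesaifuop/ → zevuzoezaivuop.
Rule 5 (final e-epenthesis): the form ends in the consonant /p/, so [e] is inserted word-finally. /zevuzoezaivuop/ → zevuzoezaivuope.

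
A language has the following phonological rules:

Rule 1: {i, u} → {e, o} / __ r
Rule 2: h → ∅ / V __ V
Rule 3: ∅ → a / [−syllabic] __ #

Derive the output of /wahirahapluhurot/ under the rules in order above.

Rule 1 (pre-rhotic lowering): /i/ is a high vowel immediately before /r/, so it lowers to [e]. /u/ is a high vowel immediately before /r/, so it lowers to [o]. /wahirahapluhurot/ → waherahapluhorot.
Rule 2 (intervocalic h-deletion): /h/ occurs between vowels /a/ and /e/, so it deletes. /h/ occurs between vowels /a/ and /a/, so it deletes. /h/ occurs between vowels /u/ and /o/, so it deletes. /waherahapluhorot/ → waeraapluorot.
Rule 3 (final a-epenthesis): the form ends in the consonant /t/, so [a] is inserted word-finally. /waeraapluorot/ → waeraapluorota.

waeraapluorota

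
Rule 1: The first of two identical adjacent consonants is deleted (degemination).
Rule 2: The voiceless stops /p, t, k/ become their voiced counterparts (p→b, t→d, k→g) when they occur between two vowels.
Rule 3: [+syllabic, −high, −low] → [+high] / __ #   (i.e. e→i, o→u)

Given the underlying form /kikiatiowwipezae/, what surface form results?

kigiadiowibezai

Rule 1 (degemination): /ww/ is a geminate; the first /w/ deletes. /kikiatiowwipezae/ → kikiatiowipezae.
Rule 2 (intervocalic voicing): /k/ is a voiceless stop between vowels /i/ and /i/, so it voices to [g]. /t/ is a voiceless stop between vowels /a/ and /i/, so it voices to [d]. /p/ is a voiceless stop between vowels /i/ and /e/, so it voices to [b]. /kikiatiowipezae/ → kigiadiowibezae.
Rule 3 (final vowel raising): /e/ is a mid vowel in word-final position, so it raises to [i]. /kigiadiowibezae/ → kigiadiowibezai.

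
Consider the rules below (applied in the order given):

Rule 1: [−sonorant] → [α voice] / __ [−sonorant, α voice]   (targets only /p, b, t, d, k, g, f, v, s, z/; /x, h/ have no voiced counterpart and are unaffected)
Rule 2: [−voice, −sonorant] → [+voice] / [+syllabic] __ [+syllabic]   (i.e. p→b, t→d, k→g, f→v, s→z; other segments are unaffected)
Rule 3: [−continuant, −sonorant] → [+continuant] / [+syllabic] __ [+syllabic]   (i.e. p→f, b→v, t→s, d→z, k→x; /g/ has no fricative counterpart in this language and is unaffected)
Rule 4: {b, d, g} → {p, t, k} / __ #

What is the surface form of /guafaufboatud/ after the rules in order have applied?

Rule 1 (regressive voicing assimilation): /f/ precedes the voiced obstruent /b/, so it voices to [v] by assimilation. /guafaufboatud/ → guafauvboatud.
Rule 2 (intervocalic voicing): /f/ is a voiceless obstruent between vowels /a/ and /a/, so it voices to [v]. /t/ is a voiceless obstruent between vowels /a/ and /u/, so it voices to [d]. /guafauvboatud/ → guavauvboadud.
Rule 3 (intervocalic spirantization): /d/ is a stop between vowels /a/ and /u/, so it spirantizes to the fricative [z]. /guavauvboadud/ → guavauvboazud.
Rule 4 (final devoicing): /d/ is a voiced stop in word-final position, so it devoices to [t]. /guavauvboazud/ → guavauvboazut.

guavauvboazut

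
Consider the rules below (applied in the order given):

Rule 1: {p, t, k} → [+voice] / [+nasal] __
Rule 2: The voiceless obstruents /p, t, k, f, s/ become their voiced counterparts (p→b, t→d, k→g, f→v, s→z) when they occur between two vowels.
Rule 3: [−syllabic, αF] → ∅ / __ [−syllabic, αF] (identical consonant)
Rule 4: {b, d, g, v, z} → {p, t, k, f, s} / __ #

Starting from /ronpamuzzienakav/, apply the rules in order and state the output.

Rule 1 (post-nasal voicing): /p/ is a voiceless stop immediately after the nasal /n/, so it voices to [b]. /ronpamuzzienakav/ → ronbamuzzienakav.
Rule 2 (intervocalic voicing): /k/ is a voiceless obstruent between vowels /a/ and /a/, so it voices to [g]. /ronbamuzzienakav/ → ronbamuzzienagav.
Rule 3 (degemination): /zz/ is a geminate; the first /z/ deletes. /ronbamuzzienagav/ → ronbamuzienagav.
Rule 4 (final devoicing): /v/ is a voiced obstruent in word-final position, so it devoices to [f]. /ronbamuzienagav/ → ronbamuzienagaf.

ronbamuzienagaf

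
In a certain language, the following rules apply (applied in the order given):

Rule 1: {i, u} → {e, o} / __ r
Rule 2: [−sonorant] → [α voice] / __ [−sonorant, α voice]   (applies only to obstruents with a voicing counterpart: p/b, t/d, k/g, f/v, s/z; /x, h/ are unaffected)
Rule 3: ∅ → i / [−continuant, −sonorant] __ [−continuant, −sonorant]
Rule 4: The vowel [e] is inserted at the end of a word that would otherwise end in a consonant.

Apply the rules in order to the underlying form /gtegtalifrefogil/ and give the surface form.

kitekitalifrefogile

Rule 1 (pre-rhotic lowering): no segment meets the environment; /gtegtalifrefogil/ is unchanged.
Rule 2 (regressive voicing assimilation): /g/ precedes the voiceless obstruent /t/, so it devoices to [k] by assimilation. /g/ precedes the voiceless obstruent /t/, so it devoices to [k] by assimilation. /gtegtalifrefogil/ → ktektalifrefogil.
Rule 3 (stop-cluster i-epenthesis): /k/ and /t/ form a stop–stop cluster, so [i] is inserted between them. /k/ and /t/ form a stop–stop cluster, so [i] is inserted between them. /ktektalifrefogil/ → kitekitalifrefogil.
Rule 4 (final e-epenthesis): the form ends in the consonant /l/, so [e] is inserted word-finally. /kitekitalifrefogil/ → kitekitalifrefogile.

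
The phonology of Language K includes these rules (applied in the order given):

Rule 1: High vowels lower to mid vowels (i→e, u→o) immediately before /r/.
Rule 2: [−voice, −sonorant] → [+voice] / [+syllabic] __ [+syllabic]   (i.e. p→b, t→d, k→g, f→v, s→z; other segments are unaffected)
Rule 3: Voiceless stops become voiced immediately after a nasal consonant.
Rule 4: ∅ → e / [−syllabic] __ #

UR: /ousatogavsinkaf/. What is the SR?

ouzadogavsingafe

Rule 1 (pre-rhotic lowering): no segment meets the environment; /ousatogavsinkaf/ is unchanged.
Rule 2 (intervocalic voicing): /s/ is a voiceless obstruent between vowels /u/ and /a/, so it voices to [z]. /t/ is a voiceless obstruent between vowels /a/ and /o/, so it voices to [d]. /ousatogavsinkaf/ → ouzadogavsinkaf.
Rule 3 (post-nasal voicing): /k/ is a voiceless stop immediately after the nasal /n/, so it voices to [g]. /ouzadogavsinkaf/ → ouzadogavsingaf.
Rule 4 (final e-epenthesis): the form ends in the consonant /f/, so [e] is inserted word-finally. /ouzadogavsingaf/ → ouzadogavsingafe.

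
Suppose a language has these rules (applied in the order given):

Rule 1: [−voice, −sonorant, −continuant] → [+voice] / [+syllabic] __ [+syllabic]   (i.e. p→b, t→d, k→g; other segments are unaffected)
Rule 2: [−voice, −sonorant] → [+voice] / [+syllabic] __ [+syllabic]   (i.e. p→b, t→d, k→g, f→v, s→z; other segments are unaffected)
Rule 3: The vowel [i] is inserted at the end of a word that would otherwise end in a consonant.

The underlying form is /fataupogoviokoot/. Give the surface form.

Rule 1 (intervocalic voicing): /t/ is a voiceless stop between vowels /a/ and /a/, so it voices to [d]. /p/ is a voiceless stop between vowels /u/ and /o/, so it voices to [b]. /k/ is a voiceless stop between vowels /o/ and /o/, so it voices to [g]. /fataupogoviokoot/ → fadaubogoviogoot.
Rule 2 (intervocalic voicing): no segment meets the environment; /fadaubogoviogoot/ is unchanged.
Rule 3 (final i-epenthesis): the form ends in the consonant /t/, so [i] is inserted word-finally. /fadaubogoviogoot/ → fadaubogoviogooti.

fadaubogoviogooti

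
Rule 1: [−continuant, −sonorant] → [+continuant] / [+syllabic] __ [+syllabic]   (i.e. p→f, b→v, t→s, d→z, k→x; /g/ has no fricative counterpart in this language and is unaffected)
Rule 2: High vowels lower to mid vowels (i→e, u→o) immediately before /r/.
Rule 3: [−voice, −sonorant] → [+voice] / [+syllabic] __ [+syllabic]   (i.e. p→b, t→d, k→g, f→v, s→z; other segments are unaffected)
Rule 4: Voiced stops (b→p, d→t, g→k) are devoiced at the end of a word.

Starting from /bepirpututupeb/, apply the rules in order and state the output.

beverpuzuzuvep

Rule 1 (intervocalic spirantization): /p/ is a stop between vowels /e/ and /i/, so it spirantizes to the fricative [f]. /t/ is a stop between vowels /u/ and /u/, so it spirantizes to the fricative [s]. /t/ is a stop between vowels /u/ and /u/, so it spirantizes to the fricative [s]. /p/ is a stop between vowels /u/ and /e/, so it spirantizes to the fricative [f]. /bepirpututupeb/ → befirpususufeb.
Rule 2 (pre-rhotic lowering): /i/ is a high vowel immediately before /r/, so it lowers to [e]. /befirpususufeb/ → beferpususufeb.
Rule 3 (intervocalic voicing): /f/ is a voiceless obstruent between vowels /e/ and /e/, so it voices to [v]. /s/ is a voiceless obstruent between vowels /u/ and /u/, so it voices to [z]. /s/ is a voiceless obstruent between vowels /u/ and /u/, so it voices to [z]. /f/ is a voiceless obstruent between vowels /u/ and /e/, so it voices to [v]. /beferpususufeb/ → beverpuzuzuveb.
Rule 4 (final devoicing): /b/ is a voiced stop in word-final position, so it devoices to [p]. /beverpuzuzuveb/ → beverpuzuzuvep.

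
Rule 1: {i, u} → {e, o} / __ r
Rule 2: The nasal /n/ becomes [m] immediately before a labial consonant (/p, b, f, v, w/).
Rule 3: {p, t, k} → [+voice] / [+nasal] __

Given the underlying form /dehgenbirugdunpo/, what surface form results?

dehgemberugdumbo

Rule 1 (pre-rhotic lowering): /i/ is a high vowel immediately before /r/, so it lowers to [e]. /dehgenbirugdunpo/ → dehgenberugdunpo.
Rule 2 (nasal place assimilation): /n/ precedes the labial consonant /b/, so it assimilates in place to [m]. /n/ precedes the labial consonant /p/, so it assimilates in place to [m]. /dehgenberugdunpo/ → dehgemberugdumpo.
Rule 3 (post-nasal voicing): /p/ is a voiceless stop immediately after the nasal /m/, so it voices to [b]. /dehgemberugdumpo/ → dehgemberugdumbo.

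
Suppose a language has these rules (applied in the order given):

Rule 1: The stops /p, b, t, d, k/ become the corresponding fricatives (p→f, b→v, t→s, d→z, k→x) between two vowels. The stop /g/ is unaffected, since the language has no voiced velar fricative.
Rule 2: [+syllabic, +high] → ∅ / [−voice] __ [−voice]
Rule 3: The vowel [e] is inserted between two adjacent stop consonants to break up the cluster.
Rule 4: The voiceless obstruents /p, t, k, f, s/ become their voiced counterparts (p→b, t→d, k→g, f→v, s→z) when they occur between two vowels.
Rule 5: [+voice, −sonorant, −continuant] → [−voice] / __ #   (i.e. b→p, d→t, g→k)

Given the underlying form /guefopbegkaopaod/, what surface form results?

guevobebegegaovaot

Rule 1 (intervocalic spirantization): /p/ is a stop between vowels /o/ and /a/, so it spirantizes to the fricative [f]. /guefopbegkaopaod/ → guefopbegkaofaod.
Rule 2 (high vowel syncope): no segment meets the environment; /guefopbegkaofaod/ is unchanged.
Rule 3 (stop-cluster e-epenthesis): /p/ and /b/ form a stop–stop cluster, so [e] is inserted between them. /g/ and /k/ form a stop–stop cluster, so [e] is inserted between them. /guefopbegkaofaod/ → guefopebegekaofaod.
Rule 4 (intervocalic voicing): /f/ is a voiceless obstruent between vowels /e/ and /o/, so it voices to [v]. /p/ is a voiceless obstruent between vowels /o/ and /e/, so it voices to [b]. /k/ is a voiceless obstruent between vowels /e/ and /a/, so it voices to [g]. /f/ is a voiceless obstruent between vowels /o/ and /a/, so it voices to [v]. /guefopebegekaofaod/ → guevobebegegaovaod.
Rule 5 (final devoicing): /d/ is a voiced stop in word-final position, so it devoices to [t]. /guevobebegegaovaod/ → guevobebegegaovaot.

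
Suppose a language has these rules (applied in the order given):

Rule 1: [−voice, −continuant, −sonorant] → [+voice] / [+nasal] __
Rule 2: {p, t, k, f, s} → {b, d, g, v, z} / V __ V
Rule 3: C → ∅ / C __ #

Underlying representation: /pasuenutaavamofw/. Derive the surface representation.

pazuenudaavamof

Rule 1 (post-nasal voicing): no segment meets the environment; /pasuenutaavamofw/ is unchanged.
Rule 2 (intervocalic voicing): /s/ is a voiceless obstruent between vowels /a/ and /u/, so it voices to [z]. /t/ is a voiceless obstruent between vowels /u/ and /a/, so it voices to [d]. /pasuenutaavamofw/ → pazuenudaavamofw.
Rule 3 (final cluster simplification): /w/ is the second consonant of a word-final cluster /fw/, so it deletes. /pazuenudaavamofw/ → pazuenudaavamof.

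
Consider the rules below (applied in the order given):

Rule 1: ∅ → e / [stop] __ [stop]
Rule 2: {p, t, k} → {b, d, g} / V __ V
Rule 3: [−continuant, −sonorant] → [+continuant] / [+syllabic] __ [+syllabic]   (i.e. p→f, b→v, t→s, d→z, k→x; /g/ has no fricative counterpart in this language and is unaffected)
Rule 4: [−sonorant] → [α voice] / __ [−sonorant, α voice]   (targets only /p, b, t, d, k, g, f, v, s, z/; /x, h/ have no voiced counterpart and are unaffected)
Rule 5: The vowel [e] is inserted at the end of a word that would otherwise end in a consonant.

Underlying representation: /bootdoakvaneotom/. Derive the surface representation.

boozezoagvaneozome

Rule 1 (stop-cluster e-epenthesis): /t/ and /d/ form a stop–stop cluster, so [e] is inserted between them. /bootdoakvaneotom/ → bootedoakvaneotom.
Rule 2 (intervocalic voicing): /t/ is a voiceless stop between vowels /o/ and /e/, so it voices to [d]. /t/ is a voiceless stop between vowels /o/ and /o/, so it voices to [d]. /bootedoakvaneotom/ → boodedoakvaneodom.
Rule 3 (intervocalic spirantization): /d/ is a stop between vowels /o/ and /e/, so it spirantizes to the fricative [z]. /d/ is a stop between vowels /e/ and /o/, so it spirantizes to the fricative [z]. /d/ is a stop between vowels /o/ and /o/, so it spirantizes to the fricative [z]. /boodedoakvaneodom/ → boozezoakvaneozom.
Rule 4 (regressive voicing assimilation): /k/ precedes the voiced obstruent /v/, so it voices to [g] by assimilation. /boozezoakvaneozom/ → boozezoagvaneozom.
Rule 5 (final e-epenthesis): the form ends in the consonant /m/, so [e] is inserted word-finally. /boozezoagvaneozom/ → boozezoagvaneozome.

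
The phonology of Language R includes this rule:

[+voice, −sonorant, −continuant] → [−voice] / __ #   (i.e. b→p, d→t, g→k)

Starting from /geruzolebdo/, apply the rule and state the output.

No segment of /geruzolebdo/ meets the structural description of the rule, so the form surfaces unchanged.

geruzolebdo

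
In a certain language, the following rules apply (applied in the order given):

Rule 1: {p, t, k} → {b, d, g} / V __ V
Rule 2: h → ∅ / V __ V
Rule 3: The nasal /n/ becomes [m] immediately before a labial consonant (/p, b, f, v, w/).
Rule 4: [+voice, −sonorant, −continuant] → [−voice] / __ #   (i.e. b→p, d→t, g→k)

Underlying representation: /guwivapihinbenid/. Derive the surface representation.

guwivabiimbenit

Rule 1 (intervocalic voicing): /p/ is a voiceless stop between vowels /a/ and /i/, so it voices to [b]. /guwivapihinbenid/ → guwivabihinbenid.
Rule 2 (intervocalic h-deletion): /h/ occurs between vowels /i/ and /i/, so it deletes. /guwivabihinbenid/ → guwivabiinbenid.
Rule 3 (nasal place assimilation): /n/ precedes the labial consonant /b/, so it assimilates in place to [m]. /guwivabiinbenid/ → guwivabiimbenid.
Rule 4 (final devoicing): /d/ is a voiced stop in word-final position, so it devoices to [t]. /guwivabiimbenid/ → guwivabiimbenit.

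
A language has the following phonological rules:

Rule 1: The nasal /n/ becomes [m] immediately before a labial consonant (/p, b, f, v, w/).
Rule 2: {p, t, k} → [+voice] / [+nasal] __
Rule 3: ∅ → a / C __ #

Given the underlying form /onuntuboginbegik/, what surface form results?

Rule 1 (nasal place assimilation): /n/ precedes the labial consonant /b/, so it assimilates in place to [m]. /onuntuboginbegik/ → onuntubogimbegik.
Rule 2 (post-nasal voicing): /t/ is a voiceless stop immediately after the nasal /n/, so it voices to [d]. /onuntubogimbegik/ → onundubogimbegik.
Rule 3 (final a-epenthesis): the form ends in the consonant /k/, so [a] is inserted word-finally. /onundubogimbegik/ → onundubogimbegika.

onundubogimbegika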